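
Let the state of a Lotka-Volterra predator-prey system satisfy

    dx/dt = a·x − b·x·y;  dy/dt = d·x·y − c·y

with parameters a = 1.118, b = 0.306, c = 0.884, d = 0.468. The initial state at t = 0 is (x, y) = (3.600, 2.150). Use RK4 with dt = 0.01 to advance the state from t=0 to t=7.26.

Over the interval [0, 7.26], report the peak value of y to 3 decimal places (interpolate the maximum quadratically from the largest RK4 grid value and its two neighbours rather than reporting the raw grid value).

max y = 7.439

t=0.000: state=(3.600, 2.150)
step 1 (dt=0.01): k1=(1.656, 1.722), k2=(1.651, 1.737), k3=(1.651, 1.737), k4=(1.645, 1.752); state += dt/6·(k1+2k2+2k3+k4)
t=0.010: state=(3.617, 2.167)
t=0.020: state=(3.633, 2.185)
t=0.030: state=(3.649, 2.203)
continuing one RK4 step at a time; state shown every 25 steps (Δt=0.25):
t=0.250: state=(3.962, 2.686)
t=0.500: state=(4.148, 3.469)
t=0.750: state=(4.049, 4.506)
t=1.000: state=(3.628, 5.678)
t=1.250: state=(2.981, 6.709)
t=1.500: state=(2.298, 7.321)
t=1.750: state=(1.724, 7.416)
t=2.000: state=(1.306, 7.088)
t=2.250: state=(1.026, 6.506)
t=2.500: state=(0.847, 5.815)
t=2.750: state=(0.737, 5.111)
t=3.000: state=(0.677, 4.450)
t=3.250: state=(0.652, 3.854)
t=3.500: state=(0.655, 3.335)
t=3.750: state=(0.683, 2.890)
t=4.000: state=(0.735, 2.517)
t=4.250: state=(0.811, 2.208)
t=4.500: state=(0.915, 1.958)
t=4.750: state=(1.050, 1.761)
t=5.000: state=(1.221, 1.611)
t=5.250: state=(1.434, 1.508)
t=5.500: state=(1.693, 1.451)
t=5.750: state=(2.005, 1.444)
t=6.000: state=(2.371, 1.495)
t=6.250: state=(2.785, 1.619)
t=6.500: state=(3.229, 1.846)
t=6.750: state=(3.659, 2.215)
t=7.000: state=(4.003, 2.784)
t=7.250: state=(4.154, 3.605)
t=7.260: state=(4.154, 3.644)
largest grid value and its neighbours: y(1.660)=7.43837, y(1.670)=7.43882, y(1.680)=7.43851
parabola through these three points peaks at t≈1.671 with y≈7.43883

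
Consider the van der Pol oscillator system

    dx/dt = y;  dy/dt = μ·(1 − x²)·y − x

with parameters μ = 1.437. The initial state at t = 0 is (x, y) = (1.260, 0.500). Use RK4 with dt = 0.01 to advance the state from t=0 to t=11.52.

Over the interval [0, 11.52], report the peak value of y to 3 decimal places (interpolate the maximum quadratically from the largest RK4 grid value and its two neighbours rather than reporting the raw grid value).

t=0.000: state=(1.260, 0.500)
step 1 (dt=0.01): k1=(0.500, -1.682), k2=(0.492, -1.682), k3=(0.492, -1.682), k4=(0.483, -1.682); state += dt/6·(k1+2k2+2k3+k4)
t=0.010: state=(1.265, 0.483)
t=0.020: state=(1.270, 0.466)
t=0.030: state=(1.274, 0.450)
continuing one RK4 step at a time; state shown every 50 steps (Δt=0.5):
t=0.500: state=(1.318, -0.214)
t=1.000: state=(1.091, -0.678)
t=1.500: state=(0.617, -1.289)
t=2.000: state=(-0.326, -2.616)
t=2.500: state=(-1.668, -1.822)
t=3.000: state=(-1.971, 0.137)
t=3.500: state=(-1.801, 0.461)
t=4.000: state=(-1.534, 0.611)
t=4.500: state=(-1.174, 0.857)
t=5.000: state=(-0.621, 1.453)
t=5.500: state=(0.434, 2.892)
t=6.000: state=(1.790, 1.547)
t=6.500: state=(1.998, -0.210)
t=7.000: state=(1.813, -0.468)
t=7.500: state=(1.545, -0.608)
t=8.000: state=(1.189, -0.846)
t=8.500: state=(0.646, -1.421)
t=9.000: state=(-0.384, -2.840)
t=9.500: state=(-1.762, -1.665)
t=10.000: state=(-2.002, 0.191)
t=10.500: state=(-1.821, 0.463)
t=11.000: state=(-1.556, 0.602)
t=11.500: state=(-1.204, 0.834)
t=11.520: state=(-1.187, 0.848)
largest grid value and its neighbours: y(5.640)=3.14907, y(5.650)=3.15077, y(5.660)=3.14962
parabola through these three points peaks at t≈5.651 with y≈3.15079

max y = 3.151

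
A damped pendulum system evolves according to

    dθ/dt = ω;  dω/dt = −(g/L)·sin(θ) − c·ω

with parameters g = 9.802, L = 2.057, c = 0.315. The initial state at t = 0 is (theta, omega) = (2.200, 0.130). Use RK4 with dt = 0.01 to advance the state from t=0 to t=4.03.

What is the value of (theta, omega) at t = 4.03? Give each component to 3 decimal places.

(theta, omega) = (0.707, -1.736)

t=0.000: state=(2.200, 0.130)
step 1 (dt=0.01): k1=(0.130, -3.894), k2=(0.111, -3.886), k3=(0.111, -3.886), k4=(0.091, -3.878); state += dt/6·(k1+2k2+2k3+k4)
t=0.010: state=(2.201, 0.091)
t=0.020: state=(2.202, 0.052)
t=0.030: state=(2.202, 0.014)
continuing one RK4 step at a time; state shown every 20 steps (Δt=0.2):
t=0.200: state=(2.150, -0.632)
t=0.400: state=(1.946, -1.407)
t=0.600: state=(1.584, -2.220)
t=0.800: state=(1.062, -2.972)
t=1.000: state=(0.416, -3.405)
t=1.200: state=(-0.261, -3.262)
t=1.400: state=(-0.851, -2.571)
t=1.600: state=(-1.271, -1.605)
t=1.800: state=(-1.491, -0.599)
t=2.000: state=(-1.514, 0.360)
t=2.200: state=(-1.351, 1.253)
t=2.400: state=(-1.020, 2.033)
t=2.600: state=(-0.555, 2.561)
t=2.800: state=(-0.024, 2.665)
t=3.000: state=(0.478, 2.288)
t=3.200: state=(0.868, 1.566)
t=3.400: state=(1.095, 0.696)
t=3.600: state=(1.146, -0.184)
t=3.800: state=(1.026, -0.995)
t=4.000: state=(0.758, -1.656)
t=4.030: state=(0.707, -1.736)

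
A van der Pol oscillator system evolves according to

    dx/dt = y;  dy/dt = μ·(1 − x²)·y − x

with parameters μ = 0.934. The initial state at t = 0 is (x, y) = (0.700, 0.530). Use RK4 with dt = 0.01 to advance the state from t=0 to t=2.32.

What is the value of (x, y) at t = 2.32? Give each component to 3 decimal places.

(x, y) = (-0.397, -1.756)

t=0.000: state=(0.700, 0.530)
step 1 (dt=0.01): k1=(0.530, -0.448), k2=(0.528, -0.453), k3=(0.528, -0.453), k4=(0.525, -0.459); state += dt/6·(k1+2k2+2k3+k4)
t=0.010: state=(0.705, 0.525)
t=0.020: state=(0.711, 0.521)
t=0.030: state=(0.716, 0.516)
continuing one RK4 step at a time; state shown every 10 steps (Δt=0.1):
t=0.100: state=(0.751, 0.480)
t=0.200: state=(0.796, 0.419)
t=0.300: state=(0.834, 0.350)
t=0.400: state=(0.865, 0.273)
t=0.500: state=(0.889, 0.190)
t=0.600: state=(0.903, 0.103)
t=0.700: state=(0.909, 0.014)
t=0.800: state=(0.906, -0.078)
t=0.900: state=(0.894, -0.170)
t=1.000: state=(0.872, -0.263)
t=1.100: state=(0.841, -0.356)
t=1.200: state=(0.801, -0.451)
t=1.300: state=(0.751, -0.547)
t=1.400: state=(0.691, -0.646)
t=1.500: state=(0.621, -0.749)
t=1.600: state=(0.541, -0.856)
t=1.700: state=(0.450, -0.970)
t=1.800: state=(0.347, -1.091)
t=1.900: state=(0.231, -1.219)
t=2.000: state=(0.103, -1.352)
t=2.100: state=(-0.039, -1.488)
t=2.200: state=(-0.194, -1.619)
t=2.300: state=(-0.362, -1.736)
t=2.320: state=(-0.397, -1.756)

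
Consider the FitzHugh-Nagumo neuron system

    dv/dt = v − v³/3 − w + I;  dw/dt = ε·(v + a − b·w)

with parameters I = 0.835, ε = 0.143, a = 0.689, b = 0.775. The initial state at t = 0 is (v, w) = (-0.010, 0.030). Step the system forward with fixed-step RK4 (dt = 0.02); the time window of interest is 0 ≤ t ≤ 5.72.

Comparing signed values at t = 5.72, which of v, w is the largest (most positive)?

t=0.000: state=(-0.010, 0.030)
step 1 (dt=0.02): k1=(0.795, 0.094), k2=(0.802, 0.095), k3=(0.802, 0.095), k4=(0.809, 0.096); state += dt/6·(k1+2k2+2k3+k4)
t=0.020: state=(0.006, 0.032)
t=0.040: state=(0.022, 0.034)
t=0.060: state=(0.039, 0.036)
continuing one RK4 step at a time; state shown every 10 steps (Δt=0.2):
t=0.200: state=(0.164, 0.051)
t=0.400: state=(0.369, 0.077)
t=0.600: state=(0.607, 0.108)
t=0.800: state=(0.869, 0.146)
t=1.000: state=(1.134, 0.191)
t=1.200: state=(1.376, 0.242)
t=1.400: state=(1.568, 0.298)
t=1.600: state=(1.703, 0.357)
t=1.800: state=(1.786, 0.418)
t=2.000: state=(1.830, 0.480)
t=2.200: state=(1.847, 0.541)
t=2.400: state=(1.848, 0.601)
t=2.600: state=(1.840, 0.659)
t=2.800: state=(1.825, 0.716)
t=3.000: state=(1.807, 0.771)
t=3.200: state=(1.787, 0.825)
t=3.400: state=(1.765, 0.876)
t=3.600: state=(1.743, 0.926)
t=3.800: state=(1.720, 0.974)
t=4.000: state=(1.697, 1.021)
t=4.200: state=(1.673, 1.066)
t=4.400: state=(1.649, 1.109)
t=4.600: state=(1.625, 1.150)
t=4.800: state=(1.601, 1.190)
t=5.000: state=(1.576, 1.229)
t=5.200: state=(1.552, 1.265)
t=5.400: state=(1.527, 1.301)
t=5.600: state=(1.502, 1.334)
t=5.720: state=(1.486, 1.354)
compare at T: v=1.486, w=1.354

largest component: v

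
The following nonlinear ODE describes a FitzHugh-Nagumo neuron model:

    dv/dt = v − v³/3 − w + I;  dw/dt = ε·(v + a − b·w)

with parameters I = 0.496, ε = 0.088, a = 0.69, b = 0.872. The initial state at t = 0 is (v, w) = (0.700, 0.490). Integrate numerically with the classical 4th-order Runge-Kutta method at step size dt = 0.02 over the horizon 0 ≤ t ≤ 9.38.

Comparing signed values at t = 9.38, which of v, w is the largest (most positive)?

t=0.000: state=(0.700, 0.490)
step 1 (dt=0.02): k1=(0.592, 0.085), k2=(0.594, 0.085), k3=(0.594, 0.085), k4=(0.596, 0.086); state += dt/6·(k1+2k2+2k3+k4)
t=0.020: state=(0.712, 0.492)
t=0.040: state=(0.724, 0.493)
t=0.060: state=(0.736, 0.495)
continuing one RK4 step at a time; state shown every 25 steps (Δt=0.5):
t=0.500: state=(1.011, 0.538)
t=1.000: state=(1.292, 0.598)
t=1.500: state=(1.470, 0.665)
t=2.000: state=(1.546, 0.735)
t=2.500: state=(1.559, 0.805)
t=3.000: state=(1.541, 0.871)
t=3.500: state=(1.509, 0.934)
t=4.000: state=(1.469, 0.993)
t=4.500: state=(1.425, 1.048)
t=5.000: state=(1.378, 1.098)
t=5.500: state=(1.328, 1.145)
t=6.000: state=(1.276, 1.188)
t=6.500: state=(1.220, 1.227)
t=7.000: state=(1.159, 1.262)
t=7.500: state=(1.093, 1.293)
t=8.000: state=(1.019, 1.320)
t=8.500: state=(0.934, 1.342)
t=9.000: state=(0.833, 1.359)
t=9.380: state=(0.740, 1.369)
compare at T: v=0.740, w=1.369

largest component: w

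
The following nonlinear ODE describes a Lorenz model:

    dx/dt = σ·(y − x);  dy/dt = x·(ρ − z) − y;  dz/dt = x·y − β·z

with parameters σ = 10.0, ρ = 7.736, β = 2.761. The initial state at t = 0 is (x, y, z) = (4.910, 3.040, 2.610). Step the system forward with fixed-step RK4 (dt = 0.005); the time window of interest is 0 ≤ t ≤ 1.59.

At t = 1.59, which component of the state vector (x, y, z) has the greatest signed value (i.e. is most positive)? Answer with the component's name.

t=0.000: state=(4.910, 3.040, 2.610)
step 1 (dt=0.005): k1=(-18.700, 22.129, 7.720), k2=(-17.679, 21.740, 7.794), k3=(-17.715, 21.753, 7.796), k4=(-16.727, 21.378, 7.868); state += dt/6·(k1+2k2+2k3+k4)
t=0.005: state=(4.821, 3.149, 2.649)
t=0.010: state=(4.743, 3.254, 2.689)
t=0.015: state=(4.672, 3.356, 2.729)
continuing one RK4 step at a time; state shown every 20 steps (Δt=0.1):
t=0.100: state=(4.396, 4.746, 3.534)
t=0.200: state=(5.059, 5.874, 4.899)
t=0.300: state=(5.783, 6.319, 6.668)
t=0.400: state=(5.990, 5.835, 8.251)
t=0.500: state=(5.507, 4.756, 8.940)
t=0.600: state=(4.647, 3.758, 8.651)
t=0.700: state=(3.851, 3.186, 7.827)
t=0.800: state=(3.349, 3.011, 6.893)
t=0.900: state=(3.161, 3.113, 6.089)
t=1.000: state=(3.231, 3.409, 5.524)
t=1.100: state=(3.497, 3.843, 5.256)
t=1.200: state=(3.900, 4.348, 5.316)
t=1.300: state=(4.361, 4.818, 5.700)
t=1.400: state=(4.771, 5.112, 6.326)
t=1.500: state=(5.005, 5.119, 7.007)
t=1.590: state=(5.001, 4.883, 7.470)
compare at T: x=5.001, y=4.883, z=7.470

largest component: z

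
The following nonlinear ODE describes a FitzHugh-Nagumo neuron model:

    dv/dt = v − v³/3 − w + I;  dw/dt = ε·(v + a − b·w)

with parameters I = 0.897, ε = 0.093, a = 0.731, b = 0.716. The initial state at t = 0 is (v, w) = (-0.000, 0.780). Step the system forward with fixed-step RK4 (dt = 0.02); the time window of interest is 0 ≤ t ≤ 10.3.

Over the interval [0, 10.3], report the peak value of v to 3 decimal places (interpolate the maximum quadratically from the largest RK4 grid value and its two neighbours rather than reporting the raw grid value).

t=0.000: state=(-0.000, 0.780)
step 1 (dt=0.02): k1=(0.117, 0.016), k2=(0.118, 0.016), k3=(0.118, 0.016), k4=(0.119, 0.016); state += dt/6·(k1+2k2+2k3+k4)
t=0.020: state=(0.002, 0.780)
t=0.040: state=(0.005, 0.781)
t=0.060: state=(0.007, 0.781)
continuing one RK4 step at a time; state shown every 25 steps (Δt=0.5):
t=0.500: state=(0.073, 0.789)
t=1.000: state=(0.186, 0.803)
t=1.500: state=(0.359, 0.822)
t=2.000: state=(0.609, 0.851)
t=2.500: state=(0.927, 0.891)
t=3.000: state=(1.241, 0.945)
t=3.500: state=(1.459, 1.010)
t=4.000: state=(1.561, 1.080)
t=4.500: state=(1.586, 1.150)
t=5.000: state=(1.574, 1.218)
t=5.500: state=(1.544, 1.283)
t=6.000: state=(1.506, 1.344)
t=6.500: state=(1.465, 1.402)
t=7.000: state=(1.420, 1.455)
t=7.500: state=(1.372, 1.505)
t=8.000: state=(1.323, 1.550)
t=8.500: state=(1.270, 1.592)
t=9.000: state=(1.214, 1.630)
t=9.500: state=(1.154, 1.665)
t=10.000: state=(1.088, 1.695)
t=10.300: state=(1.045, 1.711)
largest grid value and its neighbours: v(4.500)=1.58593, v(4.520)=1.58597, v(4.540)=1.58595
parabola through these three points peaks at t≈4.524 with v≈1.58597

max v = 1.586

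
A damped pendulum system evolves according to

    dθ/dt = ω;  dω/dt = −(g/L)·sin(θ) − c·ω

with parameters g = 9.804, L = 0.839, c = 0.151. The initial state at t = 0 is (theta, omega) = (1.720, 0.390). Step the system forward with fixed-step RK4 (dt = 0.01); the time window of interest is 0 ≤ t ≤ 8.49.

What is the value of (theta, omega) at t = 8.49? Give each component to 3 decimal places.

t=0.000: state=(1.720, 0.390)
step 1 (dt=0.01): k1=(0.390, -11.614), k2=(0.332, -11.602), k3=(0.332, -11.603), k4=(0.274, -11.591); state += dt/6·(k1+2k2+2k3+k4)
t=0.010: state=(1.723, 0.274)
t=0.020: state=(1.725, 0.158)
t=0.030: state=(1.726, 0.043)
continuing one RK4 step at a time; state shown every 50 steps (Δt=0.5):
t=0.500: state=(0.523, -4.759)
t=1.000: state=(-1.450, -1.645)
t=1.500: state=(-0.833, 3.871)
t=2.000: state=(1.177, 2.394)
t=2.500: state=(0.949, -3.154)
t=3.000: state=(-0.963, -2.728)
t=3.500: state=(-0.960, 2.668)
t=4.000: state=(0.819, 2.781)
t=4.500: state=(0.915, -2.380)
t=5.000: state=(-0.736, -2.660)
t=5.500: state=(-0.840, 2.242)
t=6.000: state=(0.696, 2.431)
t=6.500: state=(0.745, -2.207)
t=7.000: state=(-0.685, -2.131)
t=7.500: state=(-0.637, 2.231)
t=8.000: state=(0.687, 1.780)
t=8.490: state=(0.540, -2.220)

(theta, omega) = (0.540, -2.220)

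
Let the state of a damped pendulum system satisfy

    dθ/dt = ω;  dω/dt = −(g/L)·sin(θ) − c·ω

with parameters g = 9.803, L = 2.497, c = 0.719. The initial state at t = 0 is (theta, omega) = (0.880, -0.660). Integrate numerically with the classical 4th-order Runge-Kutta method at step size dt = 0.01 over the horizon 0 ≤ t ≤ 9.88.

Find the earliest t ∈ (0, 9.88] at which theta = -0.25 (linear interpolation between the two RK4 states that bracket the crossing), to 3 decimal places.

t = 0.943

t=0.000: state=(0.880, -0.660)
step 1 (dt=0.01): k1=(-0.660, -2.551), k2=(-0.673, -2.534), k3=(-0.673, -2.534), k4=(-0.685, -2.516); state += dt/6·(k1+2k2+2k3+k4)
t=0.010: state=(0.873, -0.685)
t=0.020: state=(0.866, -0.710)
t=0.030: state=(0.859, -0.735)
continuing one RK4 step at a time; state shown every 50 steps (Δt=0.5):
t=0.500: state=(0.317, -1.395)
t=0.940: state=(-0.247, -1.026)
next step: t=0.950: state=(-0.257, -1.009) — theta has crossed -0.25
linear interpolation between t=0.940 (-0.24701) and t=0.950 (-0.25718) → t≈0.943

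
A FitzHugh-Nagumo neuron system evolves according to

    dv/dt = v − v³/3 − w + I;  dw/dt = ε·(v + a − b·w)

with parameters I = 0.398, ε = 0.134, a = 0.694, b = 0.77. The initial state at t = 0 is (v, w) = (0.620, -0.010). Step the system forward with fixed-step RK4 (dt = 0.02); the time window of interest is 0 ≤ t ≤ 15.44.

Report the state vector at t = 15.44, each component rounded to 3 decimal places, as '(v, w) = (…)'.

t=0.000: state=(0.620, -0.010)
step 1 (dt=0.02): k1=(0.949, 0.177), k2=(0.953, 0.178), k3=(0.953, 0.178), k4=(0.956, 0.179); state += dt/6·(k1+2k2+2k3+k4)
t=0.020: state=(0.639, -0.006)
t=0.040: state=(0.658, -0.003)
t=0.060: state=(0.678, 0.001)
continuing one RK4 step at a time; state shown every 25 steps (Δt=0.5):
t=0.500: state=(1.115, 0.093)
t=1.000: state=(1.503, 0.220)
t=1.500: state=(1.670, 0.359)
t=2.000: state=(1.695, 0.497)
t=2.500: state=(1.662, 0.627)
t=3.000: state=(1.606, 0.747)
t=3.500: state=(1.540, 0.858)
t=4.000: state=(1.469, 0.958)
t=4.500: state=(1.392, 1.049)
t=5.000: state=(1.310, 1.130)
t=5.500: state=(1.221, 1.201)
t=6.000: state=(1.121, 1.262)
t=6.500: state=(1.006, 1.314)
t=7.000: state=(0.868, 1.354)
t=7.500: state=(0.693, 1.383)
t=8.000: state=(0.453, 1.396)
t=8.500: state=(0.093, 1.390)
t=9.000: state=(-0.479, 1.354)
t=9.500: state=(-1.241, 1.275)
t=10.000: state=(-1.786, 1.155)
t=10.500: state=(-1.949, 1.019)
t=11.000: state=(-1.954, 0.885)
t=11.500: state=(-1.921, 0.759)
t=12.000: state=(-1.879, 0.642)
t=12.500: state=(-1.835, 0.534)
t=13.000: state=(-1.791, 0.434)
t=13.500: state=(-1.747, 0.342)
t=14.000: state=(-1.704, 0.258)
t=14.500: state=(-1.661, 0.180)
t=15.000: state=(-1.619, 0.109)
t=15.440: state=(-1.582, 0.052)

(v, w) = (-1.582, 0.052)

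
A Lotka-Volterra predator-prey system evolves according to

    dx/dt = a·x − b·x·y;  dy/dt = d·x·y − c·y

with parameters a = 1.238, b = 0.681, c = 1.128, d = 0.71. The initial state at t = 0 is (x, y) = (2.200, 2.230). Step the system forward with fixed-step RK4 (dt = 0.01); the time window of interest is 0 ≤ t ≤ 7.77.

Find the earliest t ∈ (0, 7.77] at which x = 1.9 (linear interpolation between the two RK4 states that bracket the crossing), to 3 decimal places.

t = 0.375

t=0.000: state=(2.200, 2.230)
step 1 (dt=0.01): k1=(-0.617, 0.968), k2=(-0.624, 0.965), k3=(-0.624, 0.965), k4=(-0.630, 0.962); state += dt/6·(k1+2k2+2k3+k4)
t=0.010: state=(2.194, 2.240)
t=0.020: state=(2.187, 2.249)
t=0.030: state=(2.181, 2.259)
t=0.370: state=(1.905, 2.525)
next step: t=0.380: state=(1.895, 2.531) — x has crossed 1.9
linear interpolation between t=0.370 (1.90468) and t=0.380 (1.89550) → t≈0.375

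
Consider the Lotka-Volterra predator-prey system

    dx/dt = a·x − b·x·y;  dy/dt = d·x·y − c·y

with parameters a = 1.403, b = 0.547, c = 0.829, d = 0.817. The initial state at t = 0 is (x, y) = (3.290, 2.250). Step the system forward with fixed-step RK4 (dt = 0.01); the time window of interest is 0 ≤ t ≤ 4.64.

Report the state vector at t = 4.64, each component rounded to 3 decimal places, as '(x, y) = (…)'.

(x, y) = (0.517, 0.742)

t=0.000: state=(3.290, 2.250)
step 1 (dt=0.01): k1=(0.567, 4.183), k2=(0.530, 4.227), k3=(0.529, 4.227), k4=(0.491, 4.271); state += dt/6·(k1+2k2+2k3+k4)
t=0.010: state=(3.295, 2.292)
t=0.020: state=(3.300, 2.335)
t=0.030: state=(3.304, 2.379)
continuing one RK4 step at a time; state shown every 20 steps (Δt=0.2):
t=0.200: state=(3.232, 3.264)
t=0.400: state=(2.795, 4.547)
t=0.600: state=(2.100, 5.756)
t=0.800: state=(1.415, 6.488)
t=1.000: state=(0.910, 6.628)
t=1.200: state=(0.591, 6.334)
t=1.400: state=(0.402, 5.812)
t=1.600: state=(0.291, 5.207)
t=1.800: state=(0.226, 4.600)
t=2.000: state=(0.186, 4.029)
t=2.200: state=(0.163, 3.512)
t=2.400: state=(0.151, 3.052)
t=2.600: state=(0.147, 2.650)
t=2.800: state=(0.148, 2.299)
t=3.000: state=(0.155, 1.997)
t=3.200: state=(0.167, 1.737)
t=3.400: state=(0.186, 1.514)
t=3.600: state=(0.211, 1.325)
t=3.800: state=(0.243, 1.165)
t=4.000: state=(0.286, 1.030)
t=4.200: state=(0.340, 0.918)
t=4.400: state=(0.409, 0.827)
t=4.600: state=(0.497, 0.754)
t=4.640: state=(0.517, 0.742)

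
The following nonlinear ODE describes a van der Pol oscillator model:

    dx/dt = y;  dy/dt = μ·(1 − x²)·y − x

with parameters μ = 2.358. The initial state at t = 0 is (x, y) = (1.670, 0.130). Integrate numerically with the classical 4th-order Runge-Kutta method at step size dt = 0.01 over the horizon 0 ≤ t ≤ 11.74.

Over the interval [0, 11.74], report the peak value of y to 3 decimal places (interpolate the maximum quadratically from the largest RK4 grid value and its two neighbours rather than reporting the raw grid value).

t=0.000: state=(1.670, 0.130)
step 1 (dt=0.01): k1=(0.130, -2.218), k2=(0.119, -2.173), k3=(0.119, -2.174), k4=(0.108, -2.129); state += dt/6·(k1+2k2+2k3+k4)
t=0.010: state=(1.671, 0.108)
t=0.020: state=(1.672, 0.087)
t=0.030: state=(1.673, 0.067)
continuing one RK4 step at a time; state shown every 50 steps (Δt=0.5):
t=0.500: state=(1.580, -0.345)
t=1.000: state=(1.369, -0.499)
t=1.500: state=(1.064, -0.761)
t=2.000: state=(0.517, -1.625)
t=2.500: state=(-0.947, -4.255)
t=3.000: state=(-2.017, -0.151)
t=3.500: state=(-1.935, 0.277)
t=4.000: state=(-1.783, 0.328)
t=4.500: state=(-1.604, 0.390)
t=5.000: state=(-1.385, 0.499)
t=5.500: state=(-1.084, 0.744)
t=6.000: state=(-0.557, 1.548)
t=6.500: state=(0.844, 4.231)
t=7.000: state=(2.013, 0.234)
t=7.500: state=(1.942, -0.274)
t=8.000: state=(1.791, -0.325)
t=8.500: state=(1.614, -0.386)
t=9.000: state=(1.398, -0.492)
t=9.500: state=(1.103, -0.724)
t=10.000: state=(0.595, -1.473)
t=10.500: state=(-0.736, -4.157)
t=11.000: state=(-2.006, -0.337)
t=11.500: state=(-1.949, 0.270)
t=11.740: state=(-1.880, 0.299)
largest grid value and its neighbours: y(6.520)=4.25660, y(6.530)=4.25692, y(6.540)=4.24850
parabola through these three points peaks at t≈6.525 with y≈4.25786

max y = 4.258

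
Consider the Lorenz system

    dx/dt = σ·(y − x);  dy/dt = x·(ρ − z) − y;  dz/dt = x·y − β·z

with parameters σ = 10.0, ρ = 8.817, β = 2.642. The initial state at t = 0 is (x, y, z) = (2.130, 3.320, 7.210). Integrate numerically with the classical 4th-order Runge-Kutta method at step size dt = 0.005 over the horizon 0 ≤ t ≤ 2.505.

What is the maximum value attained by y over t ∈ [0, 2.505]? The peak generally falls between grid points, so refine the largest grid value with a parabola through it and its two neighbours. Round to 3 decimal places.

t=0.000: state=(2.130, 3.320, 7.210)
step 1 (dt=0.005): k1=(11.900, 0.103, -11.977), k2=(11.605, 0.215, -11.799), k3=(11.615, 0.213, -11.802), k4=(11.330, 0.324, -11.626); state += dt/6·(k1+2k2+2k3+k4)
t=0.005: state=(2.188, 3.321, 7.151)
t=0.010: state=(2.243, 3.323, 7.094)
t=0.015: state=(2.296, 3.326, 7.038)
continuing one RK4 step at a time; state shown every 20 steps (Δt=0.1):
t=0.100: state=(2.940, 3.530, 6.314)
t=0.200: state=(3.488, 4.036, 5.921)
t=0.300: state=(4.072, 4.692, 6.004)
t=0.400: state=(4.701, 5.316, 6.558)
t=0.500: state=(5.240, 5.669, 7.467)
t=0.600: state=(5.498, 5.565, 8.420)
t=0.700: state=(5.370, 5.062, 9.022)
t=0.800: state=(4.945, 4.443, 9.078)
t=0.900: state=(4.444, 3.978, 8.692)
t=1.000: state=(4.058, 3.766, 8.103)
t=1.100: state=(3.871, 3.788, 7.525)
t=1.200: state=(3.885, 3.989, 7.095)
t=1.300: state=(4.063, 4.306, 6.894)
t=1.400: state=(4.348, 4.661, 6.954)
t=1.500: state=(4.661, 4.958, 7.254)
t=1.600: state=(4.911, 5.099, 7.699)
t=1.700: state=(5.016, 5.034, 8.136)
t=1.800: state=(4.949, 4.804, 8.408)
t=1.900: state=(4.752, 4.519, 8.442)
t=2.000: state=(4.514, 4.287, 8.267)
t=2.100: state=(4.321, 4.168, 7.980)
t=2.200: state=(4.220, 4.173, 7.685)
t=2.300: state=(4.225, 4.278, 7.464)
t=2.400: state=(4.318, 4.445, 7.367)
t=2.500: state=(4.465, 4.624, 7.409)
t=2.505: state=(4.473, 4.632, 7.415)
largest grid value and its neighbours: y(0.525)=5.68871, y(0.530)=5.68900, y(0.535)=5.68804
parabola through these three points peaks at t≈0.529 with y≈5.68904

max y = 5.689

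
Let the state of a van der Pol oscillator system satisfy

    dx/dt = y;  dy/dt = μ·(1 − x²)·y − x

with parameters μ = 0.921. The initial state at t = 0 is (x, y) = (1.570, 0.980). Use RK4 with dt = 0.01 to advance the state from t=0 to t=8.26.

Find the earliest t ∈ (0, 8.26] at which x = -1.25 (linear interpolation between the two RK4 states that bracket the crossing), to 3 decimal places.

t=0.000: state=(1.570, 0.980)
step 1 (dt=0.01): k1=(0.980, -2.892), k2=(0.966, -2.891), k3=(0.966, -2.891), k4=(0.951, -2.889); state += dt/6·(k1+2k2+2k3+k4)
t=0.010: state=(1.580, 0.951)
t=0.020: state=(1.589, 0.922)
t=0.030: state=(1.598, 0.893)
continuing one RK4 step at a time; state shown every 50 steps (Δt=0.5):
t=0.500: state=(1.744, -0.152)
t=1.000: state=(1.529, -0.648)
t=1.500: state=(1.114, -1.026)
t=2.000: state=(0.464, -1.637)
t=2.500: state=(-0.580, -2.499)
t=2.760: state=(-1.229, -2.350)
next step: t=2.770: state=(-1.252, -2.326) — x has crossed -1.25
linear interpolation between t=2.760 (-1.22911) and t=2.770 (-1.25250) → t≈2.769

t = 2.769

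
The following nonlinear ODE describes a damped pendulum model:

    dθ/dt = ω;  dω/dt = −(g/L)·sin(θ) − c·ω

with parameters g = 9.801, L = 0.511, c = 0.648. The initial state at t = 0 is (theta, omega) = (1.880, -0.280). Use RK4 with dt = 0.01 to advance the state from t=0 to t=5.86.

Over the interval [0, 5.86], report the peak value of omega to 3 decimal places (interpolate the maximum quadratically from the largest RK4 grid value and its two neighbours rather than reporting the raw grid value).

t=0.000: state=(1.880, -0.280)
step 1 (dt=0.01): k1=(-0.280, -18.089), k2=(-0.370, -18.039), k3=(-0.370, -18.041), k4=(-0.460, -17.994); state += dt/6·(k1+2k2+2k3+k4)
t=0.010: state=(1.876, -0.460)
t=0.020: state=(1.871, -0.640)
t=0.030: state=(1.864, -0.819)
continuing one RK4 step at a time; state shown every 20 steps (Δt=0.2):
t=0.200: state=(1.471, -3.772)
t=0.400: state=(0.435, -6.173)
t=0.600: state=(-0.731, -4.797)
t=0.800: state=(-1.327, -1.058)
t=1.000: state=(-1.168, 2.538)
t=1.200: state=(-0.398, 4.776)
t=1.400: state=(0.525, 3.886)
t=1.600: state=(1.008, 0.800)
t=1.800: state=(0.848, -2.277)
t=2.000: state=(0.199, -3.824)
t=2.200: state=(-0.499, -2.740)
t=2.400: state=(-0.794, -0.114)
t=2.600: state=(-0.563, 2.255)
t=2.800: state=(-0.002, 2.993)
t=3.000: state=(0.492, 1.670)
t=3.200: state=(0.608, -0.528)
t=3.400: state=(0.320, -2.144)
t=3.600: state=(-0.142, -2.185)
t=3.800: state=(-0.454, -0.773)
t=4.000: state=(-0.431, 0.954)
t=4.200: state=(-0.128, 1.868)
t=4.400: state=(0.224, 1.429)
t=4.600: state=(0.383, 0.099)
t=4.800: state=(0.270, -1.133)
t=5.000: state=(-0.009, -1.472)
t=5.200: state=(-0.248, -0.782)
t=5.400: state=(-0.293, 0.341)
t=5.600: state=(-0.137, 1.104)
t=5.800: state=(0.092, 1.036)
t=5.860: state=(0.149, 0.860)
largest grid value and its neighbours: omega(1.240)=4.87785, omega(1.250)=4.88051, omega(1.260)=4.87393
parabola through these three points peaks at t≈1.248 with omega≈4.88072

max omega = 4.881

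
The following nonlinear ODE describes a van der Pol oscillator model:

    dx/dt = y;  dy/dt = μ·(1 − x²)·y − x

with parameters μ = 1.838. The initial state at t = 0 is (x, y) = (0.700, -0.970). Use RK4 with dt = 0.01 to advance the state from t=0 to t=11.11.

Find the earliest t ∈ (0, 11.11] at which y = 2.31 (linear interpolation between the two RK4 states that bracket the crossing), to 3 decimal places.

t = 4.038

t=0.000: state=(0.700, -0.970)
step 1 (dt=0.01): k1=(-0.970, -1.609), k2=(-0.978, -1.624), k3=(-0.978, -1.624), k4=(-0.986, -1.639); state += dt/6·(k1+2k2+2k3+k4)
t=0.010: state=(0.690, -0.986)
t=0.020: state=(0.680, -1.003)
t=0.030: state=(0.670, -1.020)
continuing one RK4 step at a time; state shown every 50 steps (Δt=0.5):
t=0.500: state=(-0.077, -2.373)
t=1.000: state=(-1.557, -2.378)
t=1.500: state=(-1.958, 0.105)
t=2.000: state=(-1.815, 0.380)
t=2.500: state=(-1.601, 0.479)
t=3.000: state=(-1.327, 0.635)
t=3.500: state=(-0.933, 0.998)
t=4.000: state=(-0.204, 2.153)
t=4.030: state=(-0.138, 2.277)
next step: t=4.040: state=(-0.115, 2.319) — y has crossed 2.31
linear interpolation between t=4.030 (2.27662) and t=4.040 (2.31945) → t≈4.038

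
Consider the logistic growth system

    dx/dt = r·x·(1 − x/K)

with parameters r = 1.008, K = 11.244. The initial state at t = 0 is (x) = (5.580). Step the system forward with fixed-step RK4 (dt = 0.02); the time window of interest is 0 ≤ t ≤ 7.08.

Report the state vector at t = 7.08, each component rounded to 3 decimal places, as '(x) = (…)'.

t=0.000: state=(5.580)
step 1 (dt=0.02): k1=(2.833), k2=(2.833), k3=(2.833), k4=(2.833); state += dt/6·(k1+2k2+2k3+k4)
t=0.020: state=(5.637)
t=0.040: state=(5.693)
t=0.060: state=(5.750)
continuing one RK4 step at a time; state shown every 25 steps (Δt=0.5):
t=0.500: state=(6.970)
t=1.000: state=(8.205)
t=1.500: state=(9.188)
t=2.000: state=(9.905)
t=2.500: state=(10.395)
t=3.000: state=(10.715)
t=3.500: state=(10.919)
t=4.000: state=(11.045)
t=4.500: state=(11.123)
t=5.000: state=(11.171)
t=5.500: state=(11.200)
t=6.000: state=(11.217)
t=6.500: state=(11.228)
t=7.000: state=(11.234)
t=7.080: state=(11.235)

(x) = (11.235)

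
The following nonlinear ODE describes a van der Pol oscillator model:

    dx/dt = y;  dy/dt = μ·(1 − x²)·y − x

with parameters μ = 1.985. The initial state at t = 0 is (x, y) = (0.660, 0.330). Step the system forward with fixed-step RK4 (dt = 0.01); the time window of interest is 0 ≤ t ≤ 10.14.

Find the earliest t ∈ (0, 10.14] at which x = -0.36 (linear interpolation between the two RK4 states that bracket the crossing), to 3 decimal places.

t = 1.907

t=0.000: state=(0.660, 0.330)
step 1 (dt=0.01): k1=(0.330, -0.290), k2=(0.329, -0.295), k3=(0.329, -0.295), k4=(0.327, -0.300); state += dt/6·(k1+2k2+2k3+k4)
t=0.010: state=(0.663, 0.327)
t=0.020: state=(0.667, 0.324)
t=0.030: state=(0.670, 0.321)
continuing one RK4 step at a time; state shown every 50 steps (Δt=0.5):
t=0.500: state=(0.770, 0.073)
t=1.000: state=(0.704, -0.363)
t=1.500: state=(0.355, -1.136)
t=1.900: state=(-0.343, -2.486)
next step: t=1.910: state=(-0.368, -2.526) — x has crossed -0.36
linear interpolation between t=1.900 (-0.34303) and t=1.910 (-0.36808) → t≈1.907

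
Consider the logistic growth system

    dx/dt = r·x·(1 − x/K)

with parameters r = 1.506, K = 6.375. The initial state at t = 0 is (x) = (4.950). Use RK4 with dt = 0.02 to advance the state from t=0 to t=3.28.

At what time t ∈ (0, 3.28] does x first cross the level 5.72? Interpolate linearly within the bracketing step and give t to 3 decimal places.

t=0.000: state=(4.950)
step 1 (dt=0.02): k1=(1.666), k2=(1.652), k3=(1.653), k4=(1.639); state += dt/6·(k1+2k2+2k3+k4)
t=0.020: state=(4.983)
t=0.040: state=(5.016)
t=0.060: state=(5.047)
continuing one RK4 step at a time; state shown every 10 steps (Δt=0.2):
t=0.200: state=(5.256)
t=0.400: state=(5.507)
t=0.600: state=(5.709)
next step: t=0.620: state=(5.727) — x has crossed 5.72
linear interpolation between t=0.600 (5.70918) and t=0.620 (5.72693) → t≈0.612

t = 0.612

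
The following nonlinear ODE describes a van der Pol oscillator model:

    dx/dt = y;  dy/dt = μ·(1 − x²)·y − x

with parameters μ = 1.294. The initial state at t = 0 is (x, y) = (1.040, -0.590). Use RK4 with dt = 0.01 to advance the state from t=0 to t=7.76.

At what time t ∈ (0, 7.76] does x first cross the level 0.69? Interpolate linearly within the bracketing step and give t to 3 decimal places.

t = 0.428

t=0.000: state=(1.040, -0.590)
step 1 (dt=0.01): k1=(-0.590, -0.978), k2=(-0.595, -0.979), k3=(-0.595, -0.979), k4=(-0.600, -0.980); state += dt/6·(k1+2k2+2k3+k4)
t=0.010: state=(1.034, -0.600)
t=0.020: state=(1.028, -0.610)
t=0.030: state=(1.022, -0.619)
t=0.420: state=(0.698, -1.066)
next step: t=0.430: state=(0.688, -1.080) — x has crossed 0.69
linear interpolation between t=0.420 (0.69850) and t=0.430 (0.68777) → t≈0.428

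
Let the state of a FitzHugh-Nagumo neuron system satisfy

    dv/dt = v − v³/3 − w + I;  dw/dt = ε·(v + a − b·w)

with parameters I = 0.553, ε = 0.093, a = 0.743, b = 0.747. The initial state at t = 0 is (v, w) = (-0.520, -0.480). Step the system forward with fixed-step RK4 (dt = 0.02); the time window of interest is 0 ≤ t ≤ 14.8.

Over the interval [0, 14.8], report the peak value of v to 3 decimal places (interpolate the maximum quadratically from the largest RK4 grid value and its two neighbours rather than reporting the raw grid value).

t=0.000: state=(-0.520, -0.480)
step 1 (dt=0.02): k1=(0.560, 0.054), k2=(0.563, 0.055), k3=(0.563, 0.055), k4=(0.567, 0.055); state += dt/6·(k1+2k2+2k3+k4)
t=0.020: state=(-0.509, -0.479)
t=0.040: state=(-0.497, -0.478)
t=0.060: state=(-0.486, -0.477)
continuing one RK4 step at a time; state shown every 25 steps (Δt=0.5):
t=0.500: state=(-0.183, -0.446)
t=1.000: state=(0.332, -0.394)
t=1.500: state=(1.060, -0.316)
t=2.000: state=(1.686, -0.207)
t=2.500: state=(1.922, -0.082)
t=3.000: state=(1.953, 0.044)
t=3.500: state=(1.927, 0.165)
t=4.000: state=(1.888, 0.281)
t=4.500: state=(1.845, 0.390)
t=5.000: state=(1.802, 0.494)
t=5.500: state=(1.757, 0.593)
t=6.000: state=(1.711, 0.686)
t=6.500: state=(1.665, 0.773)
t=7.000: state=(1.618, 0.856)
t=7.500: state=(1.569, 0.933)
t=8.000: state=(1.519, 1.006)
t=8.500: state=(1.467, 1.074)
t=9.000: state=(1.413, 1.137)
t=9.500: state=(1.356, 1.195)
t=10.000: state=(1.295, 1.249)
t=10.500: state=(1.230, 1.298)
t=11.000: state=(1.159, 1.342)
t=11.500: state=(1.080, 1.382)
t=12.000: state=(0.989, 1.416)
t=12.500: state=(0.881, 1.444)
t=13.000: state=(0.747, 1.466)
t=13.500: state=(0.568, 1.480)
t=14.000: state=(0.311, 1.484)
t=14.500: state=(-0.091, 1.473)
t=14.800: state=(-0.439, 1.456)
largest grid value and its neighbours: v(2.880)=1.95374, v(2.900)=1.95382, v(2.920)=1.95381
parabola through these three points peaks at t≈2.907 with v≈1.95383

max v = 1.954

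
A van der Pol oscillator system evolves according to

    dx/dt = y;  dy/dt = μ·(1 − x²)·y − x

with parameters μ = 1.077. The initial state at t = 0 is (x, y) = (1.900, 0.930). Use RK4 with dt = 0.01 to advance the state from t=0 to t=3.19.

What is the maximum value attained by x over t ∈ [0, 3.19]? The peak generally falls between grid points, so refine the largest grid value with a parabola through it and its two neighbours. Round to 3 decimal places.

max x = 2.017

t=0.000: state=(1.900, 0.930)
step 1 (dt=0.01): k1=(0.930, -4.514), k2=(0.907, -4.473), k3=(0.908, -4.473), k4=(0.885, -4.431); state += dt/6·(k1+2k2+2k3+k4)
t=0.010: state=(1.909, 0.885)
t=0.020: state=(1.918, 0.841)
t=0.030: state=(1.926, 0.798)
continuing one RK4 step at a time; state shown every 20 steps (Δt=0.2):
t=0.200: state=(2.008, 0.210)
t=0.400: state=(2.006, -0.187)
t=0.600: state=(1.946, -0.394)
t=0.800: state=(1.854, -0.516)
t=1.000: state=(1.741, -0.606)
t=1.200: state=(1.612, -0.689)
t=1.400: state=(1.465, -0.780)
t=1.600: state=(1.298, -0.893)
t=1.800: state=(1.106, -1.041)
t=2.000: state=(0.878, -1.243)
t=2.200: state=(0.603, -1.524)
t=2.400: state=(0.262, -1.907)
t=2.600: state=(-0.166, -2.371)
t=2.800: state=(-0.680, -2.730)
t=3.000: state=(-1.223, -2.580)
t=3.190: state=(-1.648, -1.813)
largest grid value and its neighbours: x(0.280)=2.01662, x(0.290)=2.01671, x(0.300)=2.01661
parabola through these three points peaks at t≈0.290 with x≈2.01671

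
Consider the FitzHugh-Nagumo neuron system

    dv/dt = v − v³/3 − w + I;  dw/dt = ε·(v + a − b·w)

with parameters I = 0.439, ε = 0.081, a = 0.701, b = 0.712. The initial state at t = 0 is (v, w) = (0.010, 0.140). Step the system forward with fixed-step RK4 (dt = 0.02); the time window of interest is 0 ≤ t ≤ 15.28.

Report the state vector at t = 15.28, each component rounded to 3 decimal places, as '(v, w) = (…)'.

t=0.000: state=(0.010, 0.140)
step 1 (dt=0.02): k1=(0.309, 0.050), k2=(0.312, 0.050), k3=(0.312, 0.050), k4=(0.314, 0.050); state += dt/6·(k1+2k2+2k3+k4)
t=0.020: state=(0.016, 0.141)
t=0.040: state=(0.023, 0.142)
t=0.060: state=(0.029, 0.143)
continuing one RK4 step at a time; state shown every 25 steps (Δt=0.5):
t=0.500: state=(0.202, 0.168)
t=1.000: state=(0.490, 0.205)
t=1.500: state=(0.878, 0.254)
t=2.000: state=(1.277, 0.318)
t=2.500: state=(1.545, 0.394)
t=3.000: state=(1.655, 0.475)
t=3.500: state=(1.676, 0.556)
t=4.000: state=(1.657, 0.635)
t=4.500: state=(1.624, 0.710)
t=5.000: state=(1.584, 0.782)
t=5.500: state=(1.541, 0.850)
t=6.000: state=(1.495, 0.915)
t=6.500: state=(1.446, 0.975)
t=7.000: state=(1.396, 1.032)
t=7.500: state=(1.342, 1.086)
t=8.000: state=(1.285, 1.135)
t=8.500: state=(1.223, 1.181)
t=9.000: state=(1.155, 1.223)
t=9.500: state=(1.080, 1.261)
t=10.000: state=(0.992, 1.294)
t=10.500: state=(0.889, 1.323)
t=11.000: state=(0.759, 1.347)
t=11.500: state=(0.587, 1.363)
t=12.000: state=(0.339, 1.371)
t=12.500: state=(-0.048, 1.367)
t=13.000: state=(-0.661, 1.342)
t=13.500: state=(-1.409, 1.291)
t=14.000: state=(-1.861, 1.215)
t=14.500: state=(-1.982, 1.131)
t=15.000: state=(-1.989, 1.048)
t=15.280: state=(-1.979, 1.002)

(v, w) = (-1.979, 1.002)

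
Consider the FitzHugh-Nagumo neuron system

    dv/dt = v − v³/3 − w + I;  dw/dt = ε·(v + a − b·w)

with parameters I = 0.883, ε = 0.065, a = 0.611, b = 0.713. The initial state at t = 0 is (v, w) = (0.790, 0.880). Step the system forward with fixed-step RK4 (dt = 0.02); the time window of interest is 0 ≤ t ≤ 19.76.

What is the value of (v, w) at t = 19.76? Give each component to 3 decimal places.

t=0.000: state=(0.790, 0.880)
step 1 (dt=0.02): k1=(0.629, 0.050), k2=(0.630, 0.051), k3=(0.630, 0.051), k4=(0.632, 0.051); state += dt/6·(k1+2k2+2k3+k4)
t=0.020: state=(0.803, 0.881)
t=0.040: state=(0.815, 0.882)
t=0.060: state=(0.828, 0.883)
continuing one RK4 step at a time; state shown every 50 steps (Δt=1):
t=1.000: state=(1.383, 0.949)
t=2.000: state=(1.607, 1.042)
t=3.000: state=(1.609, 1.136)
t=4.000: state=(1.564, 1.224)
t=5.000: state=(1.508, 1.305)
t=6.000: state=(1.449, 1.379)
t=7.000: state=(1.386, 1.445)
t=8.000: state=(1.320, 1.505)
t=9.000: state=(1.249, 1.557)
t=10.000: state=(1.170, 1.602)
t=11.000: state=(1.081, 1.640)
t=12.000: state=(0.973, 1.670)
t=13.000: state=(0.832, 1.691)
t=14.000: state=(0.618, 1.699)
t=15.000: state=(0.211, 1.689)
t=16.000: state=(-0.760, 1.638)
t=17.000: state=(-1.823, 1.515)
t=18.000: state=(-1.943, 1.363)
t=19.000: state=(-1.900, 1.218)
t=19.760: state=(-1.860, 1.114)

(v, w) = (-1.860, 1.114)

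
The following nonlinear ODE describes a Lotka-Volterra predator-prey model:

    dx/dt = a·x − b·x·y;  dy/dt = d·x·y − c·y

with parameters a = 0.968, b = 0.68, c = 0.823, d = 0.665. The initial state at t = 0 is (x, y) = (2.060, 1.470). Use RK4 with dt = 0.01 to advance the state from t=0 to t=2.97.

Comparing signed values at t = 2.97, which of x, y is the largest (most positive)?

largest component: y

t=0.000: state=(2.060, 1.470)
step 1 (dt=0.01): k1=(-0.065, 0.804), k2=(-0.071, 0.806), k3=(-0.071, 0.806), k4=(-0.076, 0.808); state += dt/6·(k1+2k2+2k3+k4)
t=0.010: state=(2.059, 1.478)
t=0.020: state=(2.058, 1.486)
t=0.030: state=(2.058, 1.494)
continuing one RK4 step at a time; state shown every 10 steps (Δt=0.1):
t=0.100: state=(2.048, 1.552)
t=0.200: state=(2.024, 1.637)
t=0.300: state=(1.989, 1.723)
t=0.400: state=(1.943, 1.808)
t=0.500: state=(1.888, 1.892)
t=0.600: state=(1.824, 1.971)
t=0.700: state=(1.752, 2.045)
t=0.800: state=(1.676, 2.111)
t=0.900: state=(1.596, 2.168)
t=1.000: state=(1.515, 2.214)
t=1.100: state=(1.434, 2.249)
t=1.200: state=(1.355, 2.273)
t=1.300: state=(1.278, 2.285)
t=1.400: state=(1.205, 2.285)
t=1.500: state=(1.137, 2.275)
t=1.600: state=(1.074, 2.255)
t=1.700: state=(1.016, 2.226)
t=1.800: state=(0.963, 2.190)
t=1.900: state=(0.915, 2.147)
t=2.000: state=(0.873, 2.098)
t=2.100: state=(0.835, 2.045)
t=2.200: state=(0.802, 1.989)
t=2.300: state=(0.773, 1.930)
t=2.400: state=(0.749, 1.870)
t=2.500: state=(0.728, 1.809)
t=2.600: state=(0.710, 1.747)
t=2.700: state=(0.696, 1.686)
t=2.800: state=(0.685, 1.626)
t=2.900: state=(0.677, 1.567)
t=2.970: state=(0.673, 1.527)
compare at T: x=0.673, y=1.527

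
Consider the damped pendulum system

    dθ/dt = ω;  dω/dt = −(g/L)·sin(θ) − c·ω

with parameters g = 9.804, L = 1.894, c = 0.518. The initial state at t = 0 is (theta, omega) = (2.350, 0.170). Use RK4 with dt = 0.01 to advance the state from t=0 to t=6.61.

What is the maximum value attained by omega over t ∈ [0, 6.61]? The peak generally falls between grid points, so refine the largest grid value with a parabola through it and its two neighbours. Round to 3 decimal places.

t=0.000: state=(2.350, 0.170)
step 1 (dt=0.01): k1=(0.170, -3.771), k2=(0.151, -3.758), k3=(0.151, -3.758), k4=(0.132, -3.746); state += dt/6·(k1+2k2+2k3+k4)
t=0.010: state=(2.352, 0.132)
t=0.020: state=(2.353, 0.095)
t=0.030: state=(2.353, 0.058)
continuing one RK4 step at a time; state shown every 25 steps (Δt=0.25):
t=0.250: state=(2.279, -0.729)
t=0.500: state=(1.983, -1.654)
t=0.750: state=(1.446, -2.638)
t=1.000: state=(0.685, -3.358)
t=1.250: state=(-0.161, -3.241)
t=1.500: state=(-0.860, -2.237)
t=1.750: state=(-1.253, -0.897)
t=2.000: state=(-1.314, 0.385)
t=2.250: state=(-1.076, 1.473)
t=2.500: state=(-0.607, 2.199)
t=2.750: state=(-0.029, 2.301)
t=3.000: state=(0.486, 1.729)
t=3.250: state=(0.803, 0.770)
t=3.500: state=(0.868, -0.241)
t=3.750: state=(0.697, -1.080)
t=4.000: state=(0.358, -1.563)
t=4.250: state=(-0.043, -1.557)
t=4.500: state=(-0.382, -1.097)
t=4.750: state=(-0.571, -0.389)
t=5.000: state=(-0.576, 0.332)
t=5.250: state=(-0.419, 0.881)
t=5.500: state=(-0.162, 1.123)
t=5.750: state=(0.112, 1.010)
t=6.000: state=(0.320, 0.615)
t=6.250: state=(0.409, 0.095)
t=6.500: state=(0.370, -0.389)
t=6.610: state=(0.318, -0.555)
largest grid value and its neighbours: omega(2.650)=2.34738, omega(2.660)=2.34807, omega(2.670)=2.34758
parabola through these three points peaks at t≈2.661 with omega≈2.34808

max omega = 2.348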